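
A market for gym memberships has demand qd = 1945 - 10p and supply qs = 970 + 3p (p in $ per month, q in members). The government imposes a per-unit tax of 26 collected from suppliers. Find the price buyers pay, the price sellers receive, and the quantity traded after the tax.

p_b = 81, p_s = 55, q = 1135

The tax drives a wedge p_b - p_s = 26. Substituting p_s = p_b - 26 into supply: qs = 892 + 3p_b.
Market clearing requires 1945 - 10p_b = 892 + 3p_b; hence 1053 = 13p_b and p_b = 81.
Then p_s = 81 - 26 = 55 and q = 1945 - 10(81) = 1135.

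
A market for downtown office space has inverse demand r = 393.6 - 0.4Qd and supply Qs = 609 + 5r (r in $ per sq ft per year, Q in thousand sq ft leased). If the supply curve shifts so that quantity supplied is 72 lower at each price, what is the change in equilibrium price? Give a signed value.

In direct form, Qd = 984 - 2.5r.
At equilibrium Qd = Qs, so 984 - 2.5r = 609 + 5r; collecting terms, 375 = 7.5r and r* = 50.
Plugging r* into demand: Q* = 984 - 2.5(50) = 859.
After the shift, supply is Qs = 537 + 5r.
Re-solving, 7.5r = 447 gives r = 59.6 and Q = 835.
Δr = 59.6 - 50 = 9.6.

Δr = 9.6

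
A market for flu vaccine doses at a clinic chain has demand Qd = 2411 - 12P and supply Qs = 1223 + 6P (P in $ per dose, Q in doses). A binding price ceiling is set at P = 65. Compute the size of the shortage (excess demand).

Shortage = 18

With P fixed at 65, quantity demanded is 1631 and quantity supplied is 1613.
Shortage = Qd - Qs = 1631 - 1613 = 18.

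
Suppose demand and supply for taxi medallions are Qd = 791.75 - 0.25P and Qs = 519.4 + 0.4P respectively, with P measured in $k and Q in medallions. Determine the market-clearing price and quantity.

Equating demand and supply, 791.75 - 0.25P = 519.4 + 0.4P gives 0.65P = 272.35, so P* = 419.
From the demand curve, Q* = 791.75 - 0.25(419) = 687.

P* = 419, Q* = 687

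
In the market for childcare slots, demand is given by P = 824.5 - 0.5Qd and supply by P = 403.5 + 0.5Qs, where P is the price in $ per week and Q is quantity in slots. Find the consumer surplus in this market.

Consumer surplus = 44310.25

Rewriting in direct form: Qd = 1649 - 2P and Qs = -807 + 2P.
Set Qd = Qs: 1649 - 2P = -807 + 2P, so 2456 = 4P and P* = 614.
Plugging P* into demand: Q* = 1649 - 2(614) = 421.
Demand choke price (Qd = 0): P = 1649/2 = 824.5. Consumer surplus = ½ × (824.5 - 614) × 421 = 44310.25.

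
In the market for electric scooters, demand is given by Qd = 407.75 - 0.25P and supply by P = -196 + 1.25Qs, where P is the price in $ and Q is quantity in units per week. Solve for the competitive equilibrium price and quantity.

In direct form, Qs = 156.8 + 0.8P.
At equilibrium Qd = Qs, so 407.75 - 0.25P = 156.8 + 0.8P; collecting terms, 250.95 = 1.05P and P* = 239.
Then Q* = 407.75 - 0.25(239) = 348.

P* = 239, Q* = 348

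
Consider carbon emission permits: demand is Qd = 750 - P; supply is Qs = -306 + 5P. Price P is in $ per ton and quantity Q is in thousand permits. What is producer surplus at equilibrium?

Set Qd = Qs: 750 - P = -306 + 5P, so 1056 = 6P and P* = 176.
From the demand curve, Q* = 750 - 176 = 574.
Supply choke price (Qs = 0): P = 61.2. Producer surplus = ½ × (176 - 61.2) × 574 = 32947.6.

Producer surplus = 32947.6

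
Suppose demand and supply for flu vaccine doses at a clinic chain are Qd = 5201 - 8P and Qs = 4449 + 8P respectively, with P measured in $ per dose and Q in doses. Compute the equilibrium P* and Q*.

Set Qd = Qs: 5201 - 8P = 4449 + 8P, so 752 = 16P and P* = 47.
Then Q* = 5201 - 8(47) = 4825.

P* = 47, Q* = 4825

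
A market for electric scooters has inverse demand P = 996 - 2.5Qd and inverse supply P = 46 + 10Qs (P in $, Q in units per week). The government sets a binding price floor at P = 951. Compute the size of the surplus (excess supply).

In direct form, Qd = 398.4 - 0.4P and Qs = -4.6 + 0.1P.
With P fixed at 951, quantity demanded is 18 and quantity supplied is 90.5.
Surplus = Qs - Qd = 90.5 - 18 = 72.5.

Surplus = 72.5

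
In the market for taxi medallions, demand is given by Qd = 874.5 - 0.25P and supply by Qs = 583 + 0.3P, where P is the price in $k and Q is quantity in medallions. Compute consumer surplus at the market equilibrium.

The market clears where 874.5 - 0.25P = 583 + 0.3P. Rearranging, 0.55P = 291.5, hence P* = 530.
Then Q* = 874.5 - 0.25(530) = 742.
Demand choke price (Qd = 0): P = 874.5/0.25 = 3498. Consumer surplus = ½ × (3498 - 530) × 742 = 1101128.

Consumer surplus = 1101128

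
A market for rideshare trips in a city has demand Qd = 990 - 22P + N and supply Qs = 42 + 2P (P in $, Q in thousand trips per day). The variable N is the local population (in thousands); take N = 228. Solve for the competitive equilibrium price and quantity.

With N = 228, demand is Qd = 1218 - 22P.
Set Qd = Qs: 1218 - 22P = 42 + 2P, so 1176 = 24P and P* = 49.
Substitute back: Q* = 1218 - 22(49) = 140.

P* = 49, Q* = 140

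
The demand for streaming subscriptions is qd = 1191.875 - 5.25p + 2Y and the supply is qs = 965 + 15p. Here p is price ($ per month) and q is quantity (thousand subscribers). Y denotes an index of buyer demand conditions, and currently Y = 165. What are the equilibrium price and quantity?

p* = 27.5, q* = 1377.5

With Y = 165, demand is qd = 1521.875 - 5.25p.
Equating demand and supply, 1521.875 - 5.25p = 965 + 15p gives 20.25p = 556.875, so p* = 27.5.
Substitute back: q* = 1521.875 - 5.25(27.5) = 1377.5.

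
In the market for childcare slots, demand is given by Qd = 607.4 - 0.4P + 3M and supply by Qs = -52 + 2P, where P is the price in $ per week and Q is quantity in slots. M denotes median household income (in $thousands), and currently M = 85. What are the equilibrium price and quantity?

With M = 85, demand is Qd = 862.4 - 0.4P.
At equilibrium Qd = Qs, so 862.4 - 0.4P = -52 + 2P; collecting terms, 914.4 = 2.4P and P* = 381.
From the demand curve, Q* = 862.4 - 0.4(381) = 710.

P* = 381, Q* = 710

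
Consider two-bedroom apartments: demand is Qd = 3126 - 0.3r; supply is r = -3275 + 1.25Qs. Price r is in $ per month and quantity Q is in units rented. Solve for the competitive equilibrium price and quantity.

Solving each curve for Q: Qs = 2620 + 0.8r.
Set Qd = Qs: 3126 - 0.3r = 2620 + 0.8r, so 506 = 1.1r and r* = 460.
Substitute back: Q* = 3126 - 0.3(460) = 2988.

r* = 460, Q* = 2988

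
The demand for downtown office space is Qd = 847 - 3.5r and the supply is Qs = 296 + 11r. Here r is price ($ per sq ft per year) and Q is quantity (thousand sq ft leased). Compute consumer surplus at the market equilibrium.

At equilibrium Qd = Qs, so 847 - 3.5r = 296 + 11r; collecting terms, 551 = 14.5r and r* = 38.
Plugging r* into demand: Q* = 847 - 3.5(38) = 714.
Demand choke price (Qd = 0): r = 847/3.5 = 242. Consumer surplus = ½ × (242 - 38) × 714 = 72828.

Consumer surplus = 72828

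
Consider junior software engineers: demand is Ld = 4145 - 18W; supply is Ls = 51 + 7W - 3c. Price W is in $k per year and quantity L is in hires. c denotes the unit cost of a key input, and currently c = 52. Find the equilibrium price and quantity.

W* = 170, L* = 1085

With c = 52, supply is Ls = -105 + 7W.
At equilibrium Ld = Ls, so 4145 - 18W = -105 + 7W; collecting terms, 4250 = 25W and W* = 170.
From the demand curve, L* = 4145 - 18(170) = 1085.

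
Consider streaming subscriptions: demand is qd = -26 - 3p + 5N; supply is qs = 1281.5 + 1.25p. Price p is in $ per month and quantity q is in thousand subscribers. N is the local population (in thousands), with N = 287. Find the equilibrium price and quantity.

p* = 30, q* = 1319

With N = 287, demand is qd = 1409 - 3p.
Equating demand and supply, 1409 - 3p = 1281.5 + 1.25p gives 4.25p = 127.5, so p* = 30.
From the demand curve, q* = 1409 - 3(30) = 1319.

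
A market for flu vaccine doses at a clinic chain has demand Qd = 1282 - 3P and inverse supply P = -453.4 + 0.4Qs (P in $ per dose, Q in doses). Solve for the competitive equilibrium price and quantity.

Inverting to quantity form: Qs = 1133.5 + 2.5P.
The market clears where 1282 - 3P = 1133.5 + 2.5P. Rearranging, 5.5P = 148.5, hence P* = 27.
Then Q* = 1282 - 3(27) = 1201.

P* = 27, Q* = 1201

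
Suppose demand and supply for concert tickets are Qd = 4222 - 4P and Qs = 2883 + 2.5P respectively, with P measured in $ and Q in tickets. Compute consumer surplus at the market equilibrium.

Consumer surplus = 1443300.5

The market clears where 4222 - 4P = 2883 + 2.5P. Rearranging, 6.5P = 1339, hence P* = 206.
From the demand curve, Q* = 4222 - 4(206) = 3398.
Demand choke price (Qd = 0): P = 4222/4 = 1055.5. Consumer surplus = ½ × (1055.5 - 206) × 3398 = 1443300.5.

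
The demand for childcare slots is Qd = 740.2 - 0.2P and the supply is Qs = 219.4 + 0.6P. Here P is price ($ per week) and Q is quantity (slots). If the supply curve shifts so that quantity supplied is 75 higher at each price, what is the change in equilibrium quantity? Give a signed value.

Set Qd = Qs: 740.2 - 0.2P = 219.4 + 0.6P, so 520.8 = 0.8P and P* = 651.
Plugging P* into demand: Q* = 740.2 - 0.2(651) = 610.
After the shift, supply is Qs = 294.4 + 0.6P.
Re-solving, 0.8P = 445.8 gives P = 557.25 and Q = 628.75.
ΔQ = 628.75 - 610 = 18.75.

ΔQ = 18.75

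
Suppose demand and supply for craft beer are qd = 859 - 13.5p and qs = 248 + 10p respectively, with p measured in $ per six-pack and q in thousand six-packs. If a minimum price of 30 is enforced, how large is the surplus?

Evaluating both curves at the floor price 30 gives qd = 454, qs = 548.
Surplus = qs - qd = 548 - 454 = 94.

Surplus = 94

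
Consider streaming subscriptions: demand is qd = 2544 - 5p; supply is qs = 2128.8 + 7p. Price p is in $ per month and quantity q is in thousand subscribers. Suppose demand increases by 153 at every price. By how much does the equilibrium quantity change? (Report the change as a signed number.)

The market clears where 2544 - 5p = 2128.8 + 7p. Rearranging, 12p = 415.2, hence p* = 34.6.
Plugging p* into demand: q* = 2544 - 5(34.6) = 2371.
After the shift, demand is qd = 2697 - 5p.
New equilibrium: 568.2 = 12p, so p = 47.35 and q = 2460.25.
Δq = 2460.25 - 2371 = 89.25.

Δq = 89.25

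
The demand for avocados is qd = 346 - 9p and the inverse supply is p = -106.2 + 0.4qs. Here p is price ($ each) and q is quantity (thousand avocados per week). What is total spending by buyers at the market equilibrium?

Total spending by buyers = 1981

Rewriting in direct form: qs = 265.5 + 2.5p.
The market clears where 346 - 9p = 265.5 + 2.5p. Rearranging, 11.5p = 80.5, hence p* = 7.
Then q* = 346 - 9(7) = 283.
Total spending by buyers = p* × q* = 7 × 283 = 1981.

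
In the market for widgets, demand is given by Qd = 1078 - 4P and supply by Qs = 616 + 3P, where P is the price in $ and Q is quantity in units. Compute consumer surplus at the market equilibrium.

Consumer surplus = 82824.5

Set Qd = Qs: 1078 - 4P = 616 + 3P, so 462 = 7P and P* = 66.
Plugging P* into demand: Q* = 1078 - 4(66) = 814.
Demand choke price (Qd = 0): P = 1078/4 = 269.5. Consumer surplus = ½ × (269.5 - 66) × 814 = 82824.5.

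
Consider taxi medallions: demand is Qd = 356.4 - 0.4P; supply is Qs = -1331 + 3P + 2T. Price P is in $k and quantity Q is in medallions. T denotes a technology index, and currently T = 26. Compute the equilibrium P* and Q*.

With T = 26, supply is Qs = -1279 + 3P.
The market clears where 356.4 - 0.4P = -1279 + 3P. Rearranging, 3.4P = 1635.4, hence P* = 481.
Plugging P* into demand: Q* = 356.4 - 0.4(481) = 164.

P* = 481, Q* = 164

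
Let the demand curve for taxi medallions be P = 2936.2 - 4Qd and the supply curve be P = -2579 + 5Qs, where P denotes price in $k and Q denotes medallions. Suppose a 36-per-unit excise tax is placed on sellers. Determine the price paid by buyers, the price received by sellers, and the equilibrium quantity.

P_b = 501, P_s = 465, Q = 608.8

In direct form, Qd = 734.05 - 0.25P and Qs = 515.8 + 0.2P.
The tax drives a wedge P_b - P_s = 36. Substituting P_s = P_b - 36 into supply: Qs = 508.6 + 0.2P_b.
Equate demand and the shifted supply: 734.05 - 0.25P_b = 508.6 + 0.2P_b, giving 0.45P_b = 225.45, so P_b = 501.
So P_s = 465 and the quantity traded is Q = 734.05 - 0.25(501) = 608.8.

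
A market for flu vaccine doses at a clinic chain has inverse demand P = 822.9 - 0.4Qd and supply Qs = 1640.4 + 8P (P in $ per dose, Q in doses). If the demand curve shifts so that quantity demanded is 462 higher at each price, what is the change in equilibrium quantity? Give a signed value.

ΔQ = 352

Rewriting in direct form: Qd = 2057.25 - 2.5P.
Equating demand and supply, 2057.25 - 2.5P = 1640.4 + 8P gives 10.5P = 416.85, so P* = 39.7.
From the demand curve, Q* = 2057.25 - 2.5(39.7) = 1958.
After the shift, demand is Qd = 2519.25 - 2.5P.
Re-solving, 10.5P = 878.85 gives P = 83.7 and Q = 2310.
ΔQ = 2310 - 1958 = 352.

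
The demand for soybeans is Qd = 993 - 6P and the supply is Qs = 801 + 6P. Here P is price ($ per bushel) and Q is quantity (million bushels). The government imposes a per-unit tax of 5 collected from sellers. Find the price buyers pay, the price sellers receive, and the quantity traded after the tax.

Sellers keep P_s = P_b - 5 per unit, so supply in terms of the buyer price is Qs = 771 + 6P_b.
Equate demand and the shifted supply: 993 - 6P_b = 771 + 6P_b, giving 12P_b = 222, so P_b = 18.5.
Then P_s = 18.5 - 5 = 13.5 and Q = 993 - 6(18.5) = 882.

P_b = 18.5, P_s = 13.5, Q = 882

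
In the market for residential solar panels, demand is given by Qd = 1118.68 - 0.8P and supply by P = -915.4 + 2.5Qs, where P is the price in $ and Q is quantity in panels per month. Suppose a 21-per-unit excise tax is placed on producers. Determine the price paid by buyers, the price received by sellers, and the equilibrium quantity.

Solving each curve for Q: Qs = 366.16 + 0.4P.
The tax drives a wedge P_b - P_s = 21. Substituting P_s = P_b - 21 into supply: Qs = 357.76 + 0.4P_b.
Set Qd = Qs: 1118.68 - 0.8P_b = 357.76 + 0.4P_b, so 760.92 = 1.2P_b and P_b = 634.1.
Then P_s = 634.1 - 21 = 613.1 and Q = 1118.68 - 0.8(634.1) = 611.4.

P_b = 634.1, P_s = 613.1, Q = 611.4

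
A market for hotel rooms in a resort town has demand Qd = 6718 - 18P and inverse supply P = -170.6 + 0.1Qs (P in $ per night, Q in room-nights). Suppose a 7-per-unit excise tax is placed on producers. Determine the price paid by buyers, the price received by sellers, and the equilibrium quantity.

Solving each curve for Q: Qs = 1706 + 10P.
The tax drives a wedge P_b - P_s = 7. Substituting P_s = P_b - 7 into supply: Qs = 1636 + 10P_b.
Set Qd = Qs: 6718 - 18P_b = 1636 + 10P_b, so 5082 = 28P_b and P_b = 181.5.
So P_s = 174.5 and the quantity traded is Q = 6718 - 18(181.5) = 3451.

P_b = 181.5, P_s = 174.5, Q = 3451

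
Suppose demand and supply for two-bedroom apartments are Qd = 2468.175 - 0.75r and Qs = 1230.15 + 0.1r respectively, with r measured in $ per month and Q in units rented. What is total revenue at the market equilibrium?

Total revenue = 2003852.7

Set Qd = Qs: 2468.175 - 0.75r = 1230.15 + 0.1r, so 1238.025 = 0.85r and r* = 1456.5.
Substitute back: Q* = 2468.175 - 0.75(1456.5) = 1375.8.
Total revenue = r* × Q* = 1456.5 × 1375.8 = 2003852.7.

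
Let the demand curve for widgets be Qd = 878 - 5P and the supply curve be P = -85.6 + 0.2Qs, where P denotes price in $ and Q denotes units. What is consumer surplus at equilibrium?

In direct form, Qs = 428 + 5P.
The market clears where 878 - 5P = 428 + 5P. Rearranging, 10P = 450, hence P* = 45.
From the demand curve, Q* = 878 - 5(45) = 653.
Demand choke price (Qd = 0): P = 878/5 = 175.6. Consumer surplus = ½ × (175.6 - 45) × 653 = 42640.9.

Consumer surplus = 42640.9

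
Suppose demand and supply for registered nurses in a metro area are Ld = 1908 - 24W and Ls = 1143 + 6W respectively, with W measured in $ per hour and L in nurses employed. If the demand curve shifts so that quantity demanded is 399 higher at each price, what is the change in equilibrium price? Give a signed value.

At equilibrium Ld = Ls, so 1908 - 24W = 1143 + 6W; collecting terms, 765 = 30W and W* = 25.5.
From the demand curve, L* = 1908 - 24(25.5) = 1296.
After the shift, demand is Ld = 2307 - 24W.
New equilibrium: 1164 = 30W, so W = 38.8 and L = 1375.8.
ΔW = 38.8 - 25.5 = 13.3.

ΔW = 13.3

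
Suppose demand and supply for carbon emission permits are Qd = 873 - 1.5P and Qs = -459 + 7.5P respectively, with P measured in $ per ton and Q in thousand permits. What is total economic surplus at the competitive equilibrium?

Total surplus = 169520.4

At equilibrium Qd = Qs, so 873 - 1.5P = -459 + 7.5P; collecting terms, 1332 = 9P and P* = 148.
Then Q* = 873 - 1.5(148) = 651.
Demand choke price = 582; supply choke price = 61.2. CS = ½(582 - 148)(651) = 141267; PS = ½(148 - 61.2)(651) = 28253.4. Total surplus = 169520.4.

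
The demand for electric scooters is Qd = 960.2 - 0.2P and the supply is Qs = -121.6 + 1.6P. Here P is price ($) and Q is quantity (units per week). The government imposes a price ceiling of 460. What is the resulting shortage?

With P fixed at 460, quantity demanded is 868.2 and quantity supplied is 614.4.
Shortage = Qd - Qs = 868.2 - 614.4 = 253.8.

Shortage = 253.8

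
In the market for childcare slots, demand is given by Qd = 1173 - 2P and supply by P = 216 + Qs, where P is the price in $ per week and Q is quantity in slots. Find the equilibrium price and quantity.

Rewriting in direct form: Qs = -216 + P.
At equilibrium Qd = Qs, so 1173 - 2P = -216 + P; collecting terms, 1389 = 3P and P* = 463.
Plugging P* into demand: Q* = 1173 - 2(463) = 247.

P* = 463, Q* = 247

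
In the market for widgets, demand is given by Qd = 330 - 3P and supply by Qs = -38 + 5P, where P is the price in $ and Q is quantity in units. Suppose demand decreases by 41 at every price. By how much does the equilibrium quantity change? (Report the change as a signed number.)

ΔQ = -25.625

The market clears where 330 - 3P = -38 + 5P. Rearranging, 8P = 368, hence P* = 46.
Plugging P* into demand: Q* = 330 - 3(46) = 192.
After the shift, demand is Qd = 289 - 3P.
The new intersection has 327 = 8P, i.e. P = 40.875, Q = 166.375.
ΔQ = 166.375 - 192 = -25.625.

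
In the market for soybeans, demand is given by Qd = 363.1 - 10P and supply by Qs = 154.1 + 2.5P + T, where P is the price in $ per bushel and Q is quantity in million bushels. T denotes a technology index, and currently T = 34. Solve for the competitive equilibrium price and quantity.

P* = 14, Q* = 223.1

With T = 34, supply is Qs = 188.1 + 2.5P.
Set Qd = Qs: 363.1 - 10P = 188.1 + 2.5P, so 175 = 12.5P and P* = 14.
From the demand curve, Q* = 363.1 - 10(14) = 223.1.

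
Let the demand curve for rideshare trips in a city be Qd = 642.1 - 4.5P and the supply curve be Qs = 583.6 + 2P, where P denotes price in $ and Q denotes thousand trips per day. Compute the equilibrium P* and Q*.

P* = 9, Q* = 601.6

The market clears where 642.1 - 4.5P = 583.6 + 2P. Rearranging, 6.5P = 58.5, hence P* = 9.
From the demand curve, Q* = 642.1 - 4.5(9) = 601.6.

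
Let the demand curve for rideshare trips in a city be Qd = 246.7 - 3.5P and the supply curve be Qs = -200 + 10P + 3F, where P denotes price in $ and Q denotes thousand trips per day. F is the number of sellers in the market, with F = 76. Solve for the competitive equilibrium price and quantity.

With F = 76, supply is Qs = 28 + 10P.
At equilibrium Qd = Qs, so 246.7 - 3.5P = 28 + 10P; collecting terms, 218.7 = 13.5P and P* = 16.2.
Then Q* = 246.7 - 3.5(16.2) = 190.

P* = 16.2, Q* = 190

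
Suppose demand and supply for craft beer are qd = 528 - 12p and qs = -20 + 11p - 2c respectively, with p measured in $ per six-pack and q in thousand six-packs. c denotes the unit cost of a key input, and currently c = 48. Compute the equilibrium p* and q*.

p* = 28, q* = 192

With c = 48, supply is qs = -116 + 11p.
Equating demand and supply, 528 - 12p = -116 + 11p gives 23p = 644, so p* = 28.
Substitute back: q* = 528 - 12(28) = 192.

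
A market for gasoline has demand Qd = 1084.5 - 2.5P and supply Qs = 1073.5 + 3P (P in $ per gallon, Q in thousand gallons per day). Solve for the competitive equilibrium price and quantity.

P* = 2, Q* = 1079.5

The market clears where 1084.5 - 2.5P = 1073.5 + 3P. Rearranging, 5.5P = 11, hence P* = 2.
Then Q* = 1084.5 - 2.5(2) = 1079.5.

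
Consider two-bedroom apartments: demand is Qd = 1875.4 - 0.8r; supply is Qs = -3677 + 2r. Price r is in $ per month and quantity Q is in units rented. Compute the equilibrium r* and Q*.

r* = 1983, Q* = 289

Set Qd = Qs: 1875.4 - 0.8r = -3677 + 2r, so 5552.4 = 2.8r and r* = 1983.
Then Q* = 1875.4 - 0.8(1983) = 289.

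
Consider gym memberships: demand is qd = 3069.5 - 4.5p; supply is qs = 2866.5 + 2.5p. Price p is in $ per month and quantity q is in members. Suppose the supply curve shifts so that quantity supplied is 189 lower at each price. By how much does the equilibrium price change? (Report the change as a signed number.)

Δp = 27

Equating demand and supply, 3069.5 - 4.5p = 2866.5 + 2.5p gives 7p = 203, so p* = 29.
Substitute back: q* = 3069.5 - 4.5(29) = 2939.
After the shift, supply is qs = 2677.5 + 2.5p.
New equilibrium: 392 = 7p, so p = 56 and q = 2817.5.
Δp = 56 - 29 = 27.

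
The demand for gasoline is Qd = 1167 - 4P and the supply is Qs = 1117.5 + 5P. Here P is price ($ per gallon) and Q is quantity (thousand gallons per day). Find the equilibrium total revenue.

Equating demand and supply, 1167 - 4P = 1117.5 + 5P gives 9P = 49.5, so P* = 5.5.
From the demand curve, Q* = 1167 - 4(5.5) = 1145.
Total revenue = P* × Q* = 5.5 × 1145 = 6297.5.

Total revenue = 6297.5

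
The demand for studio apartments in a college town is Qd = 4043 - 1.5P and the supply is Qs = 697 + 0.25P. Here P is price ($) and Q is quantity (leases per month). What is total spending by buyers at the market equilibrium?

The market clears where 4043 - 1.5P = 697 + 0.25P. Rearranging, 1.75P = 3346, hence P* = 1912.
Plugging P* into demand: Q* = 4043 - 1.5(1912) = 1175.
Total spending by buyers = P* × Q* = 1912 × 1175 = 2246600.

Total spending by buyers = 2246600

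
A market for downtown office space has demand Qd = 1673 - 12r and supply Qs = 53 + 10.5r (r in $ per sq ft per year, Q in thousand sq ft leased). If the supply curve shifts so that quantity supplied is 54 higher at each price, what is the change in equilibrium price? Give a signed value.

At equilibrium Qd = Qs, so 1673 - 12r = 53 + 10.5r; collecting terms, 1620 = 22.5r and r* = 72.
Then Q* = 1673 - 12(72) = 809.
After the shift, supply is Qs = 107 + 10.5r.
Re-solving, 22.5r = 1566 gives r = 69.6 and Q = 837.8.
Δr = 69.6 - 72 = -2.4.

Δr = -2.4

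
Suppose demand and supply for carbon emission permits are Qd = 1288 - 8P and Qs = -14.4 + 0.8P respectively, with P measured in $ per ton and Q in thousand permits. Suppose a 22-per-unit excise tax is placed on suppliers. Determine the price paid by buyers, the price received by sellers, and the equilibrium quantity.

With a tax of 22 on suppliers, they supply based on the net price P_s = P_b - 22, so Qs = -32 + 0.8P_b.
Equate demand and the shifted supply: 1288 - 8P_b = -32 + 0.8P_b, giving 8.8P_b = 1320, so P_b = 150.
So P_s = 128 and the quantity traded is Q = 1288 - 8(150) = 88.

P_b = 150, P_s = 128, Q = 88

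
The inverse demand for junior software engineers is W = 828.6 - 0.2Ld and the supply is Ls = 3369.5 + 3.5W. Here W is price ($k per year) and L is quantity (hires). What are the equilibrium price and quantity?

Solving each curve for L: Ld = 4143 - 5W.
At equilibrium Ld = Ls, so 4143 - 5W = 3369.5 + 3.5W; collecting terms, 773.5 = 8.5W and W* = 91.
From the demand curve, L* = 4143 - 5(91) = 3688.

W* = 91, L* = 3688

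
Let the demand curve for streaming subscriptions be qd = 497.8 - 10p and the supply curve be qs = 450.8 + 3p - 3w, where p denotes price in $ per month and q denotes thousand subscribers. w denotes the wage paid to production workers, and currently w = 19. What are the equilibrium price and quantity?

p* = 8, q* = 417.8

With w = 19, supply is qs = 393.8 + 3p.
The market clears where 497.8 - 10p = 393.8 + 3p. Rearranging, 13p = 104, hence p* = 8.
Plugging p* into demand: q* = 497.8 - 10(8) = 417.8.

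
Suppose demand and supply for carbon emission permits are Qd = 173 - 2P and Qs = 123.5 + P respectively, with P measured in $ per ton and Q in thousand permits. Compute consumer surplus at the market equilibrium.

The market clears where 173 - 2P = 123.5 + P. Rearranging, 3P = 49.5, hence P* = 16.5.
Then Q* = 173 - 2(16.5) = 140.
Demand choke price (Qd = 0): P = 173/2 = 86.5. Consumer surplus = ½ × (86.5 - 16.5) × 140 = 4900.

Consumer surplus = 4900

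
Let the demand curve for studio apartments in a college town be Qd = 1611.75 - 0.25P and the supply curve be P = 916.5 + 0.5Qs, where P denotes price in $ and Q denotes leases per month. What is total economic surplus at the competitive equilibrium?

Solving each curve for Q: Qs = -1833 + 2P.
Set Qd = Qs: 1611.75 - 0.25P = -1833 + 2P, so 3444.75 = 2.25P and P* = 1531.
Then Q* = 1611.75 - 0.25(1531) = 1229.
Demand choke price = 6447; supply choke price = 916.5. CS = ½(6447 - 1531)(1229) = 3020882; PS = ½(1531 - 916.5)(1229) = 377610.25. Total surplus = 3398492.25.

Total surplus = 3398492.25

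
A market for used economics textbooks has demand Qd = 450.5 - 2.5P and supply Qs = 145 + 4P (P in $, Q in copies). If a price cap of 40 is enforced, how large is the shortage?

Evaluating both curves at the ceiling price 40 gives Qd = 350.5, Qs = 305.
Shortage = Qd - Qs = 350.5 - 305 = 45.5.

Shortage = 45.5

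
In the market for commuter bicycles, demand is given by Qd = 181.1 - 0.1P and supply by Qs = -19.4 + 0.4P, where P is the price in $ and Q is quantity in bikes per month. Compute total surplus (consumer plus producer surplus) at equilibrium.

Equating demand and supply, 181.1 - 0.1P = -19.4 + 0.4P gives 0.5P = 200.5, so P* = 401.
Plugging P* into demand: Q* = 181.1 - 0.1(401) = 141.
Demand choke price = 1811; supply choke price = 48.5. CS = ½(1811 - 401)(141) = 99405; PS = ½(401 - 48.5)(141) = 24851.25. Total surplus = 124256.25.

Total surplus = 124256.25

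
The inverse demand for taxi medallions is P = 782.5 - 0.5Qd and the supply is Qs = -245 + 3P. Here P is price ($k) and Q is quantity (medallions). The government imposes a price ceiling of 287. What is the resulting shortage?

Rewriting in direct form: Qd = 1565 - 2P.
At P = 287: Qd = 991 and Qs = 616.
Shortage = Qd - Qs = 991 - 616 = 375.

Shortage = 375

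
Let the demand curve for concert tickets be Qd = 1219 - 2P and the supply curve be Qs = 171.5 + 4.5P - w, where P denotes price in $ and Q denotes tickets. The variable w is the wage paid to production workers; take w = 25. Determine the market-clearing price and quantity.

P* = 165, Q* = 889

With w = 25, supply is Qs = 146.5 + 4.5P.
Equating demand and supply, 1219 - 2P = 146.5 + 4.5P gives 6.5P = 1072.5, so P* = 165.
Plugging P* into demand: Q* = 1219 - 2(165) = 889.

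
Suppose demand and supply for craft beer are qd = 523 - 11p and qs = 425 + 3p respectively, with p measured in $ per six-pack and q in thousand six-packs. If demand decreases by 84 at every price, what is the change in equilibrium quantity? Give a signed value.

Set qd = qs: 523 - 11p = 425 + 3p, so 98 = 14p and p* = 7.
From the demand curve, q* = 523 - 11(7) = 446.
After the shift, demand is qd = 439 - 11p.
New equilibrium: 14 = 14p, so p = 1 and q = 428.
Δq = 428 - 446 = -18.

Δq = -18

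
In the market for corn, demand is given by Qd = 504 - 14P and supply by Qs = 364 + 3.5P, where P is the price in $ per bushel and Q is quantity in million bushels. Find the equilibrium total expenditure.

Total expenditure = 3136

Set Qd = Qs: 504 - 14P = 364 + 3.5P, so 140 = 17.5P and P* = 8.
Then Q* = 504 - 14(8) = 392.
Total expenditure = P* × Q* = 8 × 392 = 3136.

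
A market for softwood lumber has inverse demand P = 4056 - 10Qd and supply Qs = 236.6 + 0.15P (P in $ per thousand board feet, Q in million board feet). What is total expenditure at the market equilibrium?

Rewriting in direct form: Qd = 405.6 - 0.1P.
Equating demand and supply, 405.6 - 0.1P = 236.6 + 0.15P gives 0.25P = 169, so P* = 676.
From the demand curve, Q* = 405.6 - 0.1(676) = 338.
Total expenditure = P* × Q* = 676 × 338 = 228488.

Total expenditure = 228488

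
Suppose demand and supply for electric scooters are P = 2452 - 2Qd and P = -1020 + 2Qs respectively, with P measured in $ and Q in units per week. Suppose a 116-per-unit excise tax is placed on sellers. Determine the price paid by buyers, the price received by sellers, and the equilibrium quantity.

In direct form, Qd = 1226 - 0.5P and Qs = 510 + 0.5P.
Sellers keep P_s = P_b - 116 per unit, so supply in terms of the buyer price is Qs = 452 + 0.5P_b.
Market clearing requires 1226 - 0.5P_b = 452 + 0.5P_b; hence 774 = P_b and P_b = 774.
So P_s = 658 and the quantity traded is Q = 1226 - 0.5(774) = 839.

P_b = 774, P_s = 658, Q = 839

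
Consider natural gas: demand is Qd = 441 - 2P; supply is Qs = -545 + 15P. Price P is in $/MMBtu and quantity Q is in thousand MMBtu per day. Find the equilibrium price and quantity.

P* = 58, Q* = 325

At equilibrium Qd = Qs, so 441 - 2P = -545 + 15P; collecting terms, 986 = 17P and P* = 58.
Plugging P* into demand: Q* = 441 - 2(58) = 325.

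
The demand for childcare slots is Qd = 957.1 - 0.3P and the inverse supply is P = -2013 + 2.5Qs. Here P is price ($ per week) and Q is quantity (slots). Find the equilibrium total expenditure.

Rewriting in direct form: Qs = 805.2 + 0.4P.
At equilibrium Qd = Qs, so 957.1 - 0.3P = 805.2 + 0.4P; collecting terms, 151.9 = 0.7P and P* = 217.
From the demand curve, Q* = 957.1 - 0.3(217) = 892.
Total expenditure = P* × Q* = 217 × 892 = 193564.

Total expenditure = 193564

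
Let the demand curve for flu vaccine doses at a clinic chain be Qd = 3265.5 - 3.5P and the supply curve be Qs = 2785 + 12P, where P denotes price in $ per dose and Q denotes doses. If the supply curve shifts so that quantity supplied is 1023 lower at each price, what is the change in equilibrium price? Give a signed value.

Equating demand and supply, 3265.5 - 3.5P = 2785 + 12P gives 15.5P = 480.5, so P* = 31.
Then Q* = 3265.5 - 3.5(31) = 3157.
After the shift, supply is Qs = 1762 + 12P.
The new intersection has 1503.5 = 15.5P, i.e. P = 97, Q = 2926.
ΔP = 97 - 31 = 66.

ΔP = 66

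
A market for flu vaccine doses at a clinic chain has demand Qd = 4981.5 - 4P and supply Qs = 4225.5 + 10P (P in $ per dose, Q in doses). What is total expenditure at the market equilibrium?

Total expenditure = 257337

The market clears where 4981.5 - 4P = 4225.5 + 10P. Rearranging, 14P = 756, hence P* = 54.
Then Q* = 4981.5 - 4(54) = 4765.5.
Total expenditure = P* × Q* = 54 × 4765.5 = 257337.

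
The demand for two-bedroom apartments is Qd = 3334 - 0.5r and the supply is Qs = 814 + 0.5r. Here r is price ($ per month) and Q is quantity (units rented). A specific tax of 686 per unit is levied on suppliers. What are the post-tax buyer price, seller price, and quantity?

With a tax of 686 on suppliers, they supply based on the net price r_s = r_b - 686, so Qs = 471 + 0.5r_b.
Market clearing requires 3334 - 0.5r_b = 471 + 0.5r_b; hence 2863 = r_b and r_b = 2863.
Then r_s = 2863 - 686 = 2177 and Q = 3334 - 0.5(2863) = 1902.5.

r_b = 2863, r_s = 2177, Q = 1902.5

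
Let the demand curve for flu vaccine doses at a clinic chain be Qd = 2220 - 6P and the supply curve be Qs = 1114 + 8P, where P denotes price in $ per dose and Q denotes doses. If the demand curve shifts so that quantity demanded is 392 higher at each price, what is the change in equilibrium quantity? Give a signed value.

ΔQ = 224

Equating demand and supply, 2220 - 6P = 1114 + 8P gives 14P = 1106, so P* = 79.
From the demand curve, Q* = 2220 - 6(79) = 1746.
After the shift, demand is Qd = 2612 - 6P.
Re-solving, 14P = 1498 gives P = 107 and Q = 1970.
ΔQ = 1970 - 1746 = 224.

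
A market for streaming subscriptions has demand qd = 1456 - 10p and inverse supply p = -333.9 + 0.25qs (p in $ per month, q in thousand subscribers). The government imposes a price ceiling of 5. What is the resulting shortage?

Shortage = 50.4

Solving each curve for q: qs = 1335.6 + 4p.
With p fixed at 5, quantity demanded is 1406 and quantity supplied is 1355.6.
Shortage = qd - qs = 1406 - 1355.6 = 50.4.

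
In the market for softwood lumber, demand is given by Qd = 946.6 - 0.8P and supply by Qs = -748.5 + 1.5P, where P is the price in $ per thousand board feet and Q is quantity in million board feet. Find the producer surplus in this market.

Set Qd = Qs: 946.6 - 0.8P = -748.5 + 1.5P, so 1695.1 = 2.3P and P* = 737.
From the demand curve, Q* = 946.6 - 0.8(737) = 357.
Supply choke price (Qs = 0): P = 499. Producer surplus = ½ × (737 - 499) × 357 = 42483.

Producer surplus = 42483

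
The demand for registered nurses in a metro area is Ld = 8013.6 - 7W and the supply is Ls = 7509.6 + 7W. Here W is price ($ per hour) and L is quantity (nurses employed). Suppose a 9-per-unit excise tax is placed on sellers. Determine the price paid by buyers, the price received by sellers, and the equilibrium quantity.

Sellers keep W_s = W_b - 9 per unit, so supply in terms of the buyer price is Ls = 7446.6 + 7W_b.
Equate demand and the shifted supply: 8013.6 - 7W_b = 7446.6 + 7W_b, giving 14W_b = 567, so W_b = 40.5.
So W_s = 31.5 and the quantity traded is L = 8013.6 - 7(40.5) = 7730.1.

W_b = 40.5, W_s = 31.5, L = 7730.1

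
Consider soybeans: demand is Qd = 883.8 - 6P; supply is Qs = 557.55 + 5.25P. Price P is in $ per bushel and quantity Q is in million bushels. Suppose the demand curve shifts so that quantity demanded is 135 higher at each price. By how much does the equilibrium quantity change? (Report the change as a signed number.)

ΔQ = 63

At equilibrium Qd = Qs, so 883.8 - 6P = 557.55 + 5.25P; collecting terms, 326.25 = 11.25P and P* = 29.
Plugging P* into demand: Q* = 883.8 - 6(29) = 709.8.
After the shift, demand is Qd = 1018.8 - 6P.
The new intersection has 461.25 = 11.25P, i.e. P = 41, Q = 772.8.
ΔQ = 772.8 - 709.8 = 63.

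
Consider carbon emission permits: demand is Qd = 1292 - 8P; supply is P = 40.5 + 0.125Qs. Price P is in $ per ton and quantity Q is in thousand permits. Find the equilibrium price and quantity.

Solving each curve for Q: Qs = -324 + 8P.
Set Qd = Qs: 1292 - 8P = -324 + 8P, so 1616 = 16P and P* = 101.
Then Q* = 1292 - 8(101) = 484.

P* = 101, Q* = 484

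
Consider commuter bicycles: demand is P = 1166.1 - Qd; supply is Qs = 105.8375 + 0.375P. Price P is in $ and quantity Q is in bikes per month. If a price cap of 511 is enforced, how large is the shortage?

Shortage = 357.6375

Solving each curve for Q: Qd = 1166.1 - P.
At P = 511: Qd = 655.1 and Qs = 297.4625.
Shortage = Qd - Qs = 655.1 - 297.4625 = 357.6375.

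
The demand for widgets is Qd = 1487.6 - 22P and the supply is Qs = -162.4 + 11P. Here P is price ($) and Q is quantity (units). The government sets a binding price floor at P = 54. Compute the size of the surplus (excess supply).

With P fixed at 54, quantity demanded is 299.6 and quantity supplied is 431.6.
Surplus = Qs - Qd = 431.6 - 299.6 = 132.

Surplus = 132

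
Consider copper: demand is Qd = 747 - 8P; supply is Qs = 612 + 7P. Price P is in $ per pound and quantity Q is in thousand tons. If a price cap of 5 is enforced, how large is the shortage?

At P = 5: Qd = 707 and Qs = 647.
Shortage = Qd - Qs = 707 - 647 = 60.

Shortage = 60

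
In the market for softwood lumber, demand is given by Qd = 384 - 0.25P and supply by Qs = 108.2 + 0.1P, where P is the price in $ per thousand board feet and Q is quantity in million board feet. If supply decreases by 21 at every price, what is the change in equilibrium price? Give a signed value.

ΔP = 60

At equilibrium Qd = Qs, so 384 - 0.25P = 108.2 + 0.1P; collecting terms, 275.8 = 0.35P and P* = 788.
Substitute back: Q* = 384 - 0.25(788) = 187.
After the shift, supply is Qs = 87.2 + 0.1P.
Re-solving, 0.35P = 296.8 gives P = 848 and Q = 172.
ΔP = 848 - 788 = 60.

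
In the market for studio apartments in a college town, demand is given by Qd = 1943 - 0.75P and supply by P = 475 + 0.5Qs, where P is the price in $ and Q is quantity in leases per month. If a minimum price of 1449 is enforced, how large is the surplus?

Surplus = 1091.75

Rewriting in direct form: Qs = -950 + 2P.
At P = 1449: Qd = 856.25 and Qs = 1948.
Surplus = Qs - Qd = 1948 - 856.25 = 1091.75.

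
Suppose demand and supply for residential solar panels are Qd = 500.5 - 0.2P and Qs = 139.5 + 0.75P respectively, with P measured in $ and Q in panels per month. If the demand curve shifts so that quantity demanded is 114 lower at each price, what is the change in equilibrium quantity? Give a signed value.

The market clears where 500.5 - 0.2P = 139.5 + 0.75P. Rearranging, 0.95P = 361, hence P* = 380.
Substitute back: Q* = 500.5 - 0.2(380) = 424.5.
After the shift, demand is Qd = 386.5 - 0.2P.
New equilibrium: 247 = 0.95P, so P = 260 and Q = 334.5.
ΔQ = 334.5 - 424.5 = -90.

ΔQ = -90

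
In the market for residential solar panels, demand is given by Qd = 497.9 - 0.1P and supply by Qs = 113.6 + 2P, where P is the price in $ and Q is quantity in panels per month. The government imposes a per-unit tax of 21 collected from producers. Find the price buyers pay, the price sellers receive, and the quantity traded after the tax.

With a tax of 21 on producers, they supply based on the net price P_s = P_b - 21, so Qs = 71.6 + 2P_b.
Equate demand and the shifted supply: 497.9 - 0.1P_b = 71.6 + 2P_b, giving 2.1P_b = 426.3, so P_b = 203.
Then P_s = 203 - 21 = 182 and Q = 497.9 - 0.1(203) = 477.6.

P_b = 203, P_s = 182, Q = 477.6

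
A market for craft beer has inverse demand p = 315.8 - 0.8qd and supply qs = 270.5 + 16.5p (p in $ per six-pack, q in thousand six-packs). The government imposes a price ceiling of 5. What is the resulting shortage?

Shortage = 35.5

Inverting to quantity form: qd = 394.75 - 1.25p.
Evaluating both curves at the ceiling price 5 gives qd = 388.5, qs = 353.
Shortage = qd - qs = 388.5 - 353 = 35.5.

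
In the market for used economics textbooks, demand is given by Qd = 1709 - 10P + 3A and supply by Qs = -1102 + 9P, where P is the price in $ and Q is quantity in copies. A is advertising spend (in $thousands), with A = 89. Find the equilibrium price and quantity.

With A = 89, demand is Qd = 1976 - 10P.
Set Qd = Qs: 1976 - 10P = -1102 + 9P, so 3078 = 19P and P* = 162.
Then Q* = 1976 - 10(162) = 356.

P* = 162, Q* = 356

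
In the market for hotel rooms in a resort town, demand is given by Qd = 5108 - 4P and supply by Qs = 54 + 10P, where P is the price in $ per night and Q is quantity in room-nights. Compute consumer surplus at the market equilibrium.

Consumer surplus = 1678112

At equilibrium Qd = Qs, so 5108 - 4P = 54 + 10P; collecting terms, 5054 = 14P and P* = 361.
Substitute back: Q* = 5108 - 4(361) = 3664.
Demand choke price (Qd = 0): P = 5108/4 = 1277. Consumer surplus = ½ × (1277 - 361) × 3664 = 1678112.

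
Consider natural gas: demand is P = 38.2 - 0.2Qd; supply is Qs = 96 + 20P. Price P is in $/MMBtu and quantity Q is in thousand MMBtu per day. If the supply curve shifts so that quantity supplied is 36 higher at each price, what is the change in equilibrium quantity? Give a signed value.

ΔQ = 7.2

Inverting to quantity form: Qd = 191 - 5P.
Equating demand and supply, 191 - 5P = 96 + 20P gives 25P = 95, so P* = 3.8.
Plugging P* into demand: Q* = 191 - 5(3.8) = 172.
After the shift, supply is Qs = 132 + 20P.
Re-solving, 25P = 59 gives P = 2.36 and Q = 179.2.
ΔQ = 179.2 - 172 = 7.2.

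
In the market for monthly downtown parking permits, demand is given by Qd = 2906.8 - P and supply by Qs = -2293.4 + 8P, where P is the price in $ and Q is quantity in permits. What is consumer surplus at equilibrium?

At equilibrium Qd = Qs, so 2906.8 - P = -2293.4 + 8P; collecting terms, 5200.2 = 9P and P* = 577.8.
From the demand curve, Q* = 2906.8 - 577.8 = 2329.
Demand choke price (Qd = 0): P = 2906.8. Consumer surplus = ½ × (2906.8 - 577.8) × 2329 = 2712120.5.

Consumer surplus = 2712120.5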